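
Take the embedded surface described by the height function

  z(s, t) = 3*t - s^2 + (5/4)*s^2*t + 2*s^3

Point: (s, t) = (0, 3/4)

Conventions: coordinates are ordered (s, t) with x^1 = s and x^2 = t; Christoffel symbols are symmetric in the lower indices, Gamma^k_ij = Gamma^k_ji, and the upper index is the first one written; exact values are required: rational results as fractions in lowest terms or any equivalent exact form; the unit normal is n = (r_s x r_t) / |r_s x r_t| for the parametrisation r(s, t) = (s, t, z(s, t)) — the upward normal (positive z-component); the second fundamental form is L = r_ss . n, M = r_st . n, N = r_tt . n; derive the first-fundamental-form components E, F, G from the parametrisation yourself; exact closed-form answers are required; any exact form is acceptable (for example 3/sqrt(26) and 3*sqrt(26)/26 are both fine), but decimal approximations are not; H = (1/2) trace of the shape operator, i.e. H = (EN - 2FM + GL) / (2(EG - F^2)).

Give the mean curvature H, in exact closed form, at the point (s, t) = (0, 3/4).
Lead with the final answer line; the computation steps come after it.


Answer: H = -sqrt(10)/160

z_s = 0, z_t = 3, z_ss = -1/8, z_st = 0, z_tt = 0
E = 1, F = 0, G = 10; answer radicand W^2 = 10
unnormalised second-form numerators: l = -1/8, m = 0, n = 0; L = l/sqrt(10), and similarly M = m/sqrt(W^2), N = n/sqrt(W^2)
H = (E*n - 2*F*m + G*l) / (2*(EG - F^2)*sqrt(W^2)); E*n - 2*F*m + G*l = -5/4, EG - F^2 = 10, so H = (-1/16)/sqrt(10)


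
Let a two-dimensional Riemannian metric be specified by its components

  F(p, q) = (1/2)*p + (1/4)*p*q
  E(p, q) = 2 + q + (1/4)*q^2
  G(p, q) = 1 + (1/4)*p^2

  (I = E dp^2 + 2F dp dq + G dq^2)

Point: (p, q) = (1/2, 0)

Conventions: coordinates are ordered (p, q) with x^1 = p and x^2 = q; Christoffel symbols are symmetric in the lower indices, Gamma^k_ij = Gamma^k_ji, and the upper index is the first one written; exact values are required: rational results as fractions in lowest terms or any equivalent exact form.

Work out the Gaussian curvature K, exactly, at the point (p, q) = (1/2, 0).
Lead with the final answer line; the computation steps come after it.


Answer: K = -64/1089

E = 2, F = 1/4, G = 17/16, EG - F^2 = 33/16 at the point
E_p = 0, E_q = 1, F_p = 1/2, F_q = 1/8, G_p = 1/4, G_q = 0
E_qq = 1/2, F_pq = 1/4, G_pp = 1/2
K follows from Brioschi's formula, (det M1 - det M2)/(EG - F^2)^2.
M1 = [[-E_qq/2 + F_pq - G_pp/2, E_p/2, F_p - E_q/2], [F_q - G_p/2, E, F], [G_q/2, F, G]] = [[-1/4, 0, 0], [0, 2, 1/4], [0, 1/4, 17/16]]; det M1 = -33/64
M2 = [[0, E_q/2, G_p/2], [E_q/2, E, F], [G_p/2, F, G]] = [[0, 1/2, 1/8], [1/2, 2, 1/4], [1/8, 1/4, 17/16]]; det M2 = -17/64
det M1 - det M2 = -1/4; K = -1/4 / (33/16)^2 = -64/1089


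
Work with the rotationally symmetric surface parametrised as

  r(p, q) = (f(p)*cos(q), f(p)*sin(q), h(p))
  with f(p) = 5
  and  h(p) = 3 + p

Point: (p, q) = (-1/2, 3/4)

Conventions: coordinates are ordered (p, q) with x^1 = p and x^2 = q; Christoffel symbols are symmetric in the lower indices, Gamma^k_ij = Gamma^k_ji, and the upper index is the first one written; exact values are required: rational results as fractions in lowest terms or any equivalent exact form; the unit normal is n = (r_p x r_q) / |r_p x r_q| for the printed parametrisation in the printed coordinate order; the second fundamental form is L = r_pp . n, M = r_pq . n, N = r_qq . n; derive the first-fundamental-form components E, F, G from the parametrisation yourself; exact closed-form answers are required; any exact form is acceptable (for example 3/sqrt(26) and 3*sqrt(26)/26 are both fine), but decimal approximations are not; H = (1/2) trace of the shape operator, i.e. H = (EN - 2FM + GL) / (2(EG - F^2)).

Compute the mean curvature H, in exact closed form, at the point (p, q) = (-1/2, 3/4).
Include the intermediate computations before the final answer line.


f = 5, f' = 0, f'' = 0, h' = 1, h'' = 0
E = 1, F = 0, G = 25; answer radicand W^2 = 1
unnormalised second-form numerators: l = 0, m = 0, n = 5; L = l/sqrt(1), and similarly M = m/sqrt(W^2), N = n/sqrt(W^2)
H = (E*n - 2*F*m + G*l) / (2*(EG - F^2)*sqrt(W^2)); E*n - 2*F*m + G*l = 5, EG - F^2 = 25, so H = (1/10)/sqrt(1)

Answer: H = 1/10


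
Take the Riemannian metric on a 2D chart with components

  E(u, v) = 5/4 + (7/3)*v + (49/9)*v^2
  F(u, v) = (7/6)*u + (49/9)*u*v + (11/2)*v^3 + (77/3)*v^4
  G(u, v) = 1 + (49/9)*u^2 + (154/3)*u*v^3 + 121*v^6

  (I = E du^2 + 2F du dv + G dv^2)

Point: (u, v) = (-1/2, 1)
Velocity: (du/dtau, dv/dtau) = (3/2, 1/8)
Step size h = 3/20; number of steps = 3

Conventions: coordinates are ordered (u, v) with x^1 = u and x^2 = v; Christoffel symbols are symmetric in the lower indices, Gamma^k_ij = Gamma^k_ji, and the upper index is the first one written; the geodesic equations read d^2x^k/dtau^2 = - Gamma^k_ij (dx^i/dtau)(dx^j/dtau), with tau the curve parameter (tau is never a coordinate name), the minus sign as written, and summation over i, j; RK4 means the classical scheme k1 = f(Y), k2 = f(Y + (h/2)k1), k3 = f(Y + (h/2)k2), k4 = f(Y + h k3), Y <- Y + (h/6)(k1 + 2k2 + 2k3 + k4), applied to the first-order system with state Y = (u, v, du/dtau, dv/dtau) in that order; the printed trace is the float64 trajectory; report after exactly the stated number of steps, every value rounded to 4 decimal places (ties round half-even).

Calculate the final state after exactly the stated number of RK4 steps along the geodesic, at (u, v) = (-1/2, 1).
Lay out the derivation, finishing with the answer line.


f(Y) = (du/dtau, dv/dtau, -Gamma^u_ij Y'^i Y'^j, -Gamma^v_ij Y'^i Y'^j) with the Gammas evaluated at the stage position; h = 0.150000; intermediate values shown to 6 dp
step 0: u = -0.5000, v = 1.0000, du/dtau = 1.5000, dv/dtau = 0.1250
step 1:
  k1: at (u, v) = (-0.500000, 1.000000), (du/dtau, dv/dtau) = (1.500000, 0.125000); Gamma_uuu = 0.000000, Gamma_uuv = 0.062533, Gamma_uvv = 0.884393, Gamma_vuu = 0.000000, Gamma_vuv = 0.217026, Gamma_vvv = 3.069364; k1 = (1.500000, 0.125000, -0.037268, -0.129343)
  k2: at (u, v) = (-0.387500, 1.009375), (du/dtau, dv/dtau) = (1.497205, 0.115299); Gamma_uuu = 0.000000, Gamma_uuv = 0.056708, Gamma_uvv = 0.817125, Gamma_vuu = 0.000000, Gamma_vuv = 0.206719, Gamma_vvv = 2.978675; k2 = (1.497205, 0.115299, -0.030442, -0.110969)
  k3: at (u, v) = (-0.387710, 1.008647), (du/dtau, dv/dtau) = (1.497717, 0.116677); Gamma_uuu = 0.000000, Gamma_uuv = 0.056930, Gamma_uvv = 0.819145, Gamma_vuu = 0.000000, Gamma_vuv = 0.207155, Gamma_vvv = 2.980655; k3 = (1.497717, 0.116677, -0.031049, -0.112978)
  k4: at (u, v) = (-0.275342, 1.017502), (du/dtau, dv/dtau) = (1.495343, 0.108053); Gamma_uuu = 0.000000, Gamma_uuv = 0.051964, Gamma_uvv = 0.760864, Gamma_vuu = 0.000000, Gamma_vuv = 0.197885, Gamma_vvv = 2.897478; k4 = (1.495343, 0.108053, -0.025676, -0.097777)
  Y <- Y + (h/6)(k1 + 2k2 + 2k3 + k4): u = -0.2754, v = 1.0174, du/dtau = 1.4954, dv/dtau = 0.1081
step 2:
  k1: at (u, v) = (-0.275370, 1.017425), (du/dtau, dv/dtau) = (1.495352, 0.108125); Gamma_uuu = 0.000000, Gamma_uuv = 0.051984, Gamma_uvv = 0.761054, Gamma_vuu = 0.000000, Gamma_vuv = 0.197928, Gamma_vvv = 2.897673; k1 = (1.495352, 0.108125, -0.025708, -0.097880)
  k2: at (u, v) = (-0.163219, 1.025535), (du/dtau, dv/dtau) = (1.493424, 0.100784); Gamma_uuu = 0.000000, Gamma_uuv = 0.047792, Gamma_uvv = 0.710876, Gamma_vuu = 0.000000, Gamma_vuv = 0.189712, Gamma_vvv = 2.821838; k2 = (1.493424, 0.100784, -0.021607, -0.085770)
  k3: at (u, v) = (-0.163364, 1.024984), (du/dtau, dv/dtau) = (1.493731, 0.101692); Gamma_uuu = 0.000000, Gamma_uuv = 0.047925, Gamma_uvv = 0.712083, Gamma_vuu = 0.000000, Gamma_vuv = 0.190001, Gamma_vvv = 2.823102; k3 = (1.493731, 0.101692, -0.021923, -0.086917)
  k4: at (u, v) = (-0.051311, 1.032679), (du/dtau, dv/dtau) = (1.492063, 0.095087); Gamma_uuu = 0.000000, Gamma_uuv = 0.044278, Gamma_uvv = 0.667807, Gamma_vuu = 0.000000, Gamma_vuv = 0.182527, Gamma_vvv = 2.752931; k4 = (1.492063, 0.095087, -0.018602, -0.076683)
  Y <- Y + (h/6)(k1 + 2k2 + 2k3 + k4): u = -0.0513, v = 1.0326, du/dtau = 1.4921, dv/dtau = 0.0951
step 3:
  k1: at (u, v) = (-0.051327, 1.032629), (du/dtau, dv/dtau) = (1.492068, 0.095126); Gamma_uuu = 0.000000, Gamma_uuv = 0.044288, Gamma_uvv = 0.667906, Gamma_vuu = 0.000000, Gamma_vuv = 0.182552, Gamma_vvv = 2.753037; k1 = (1.492068, 0.095126, -0.018616, -0.076733)
  k2: at (u, v) = (0.060578, 1.039764), (du/dtau, dv/dtau) = (1.490671, 0.089371); Gamma_uuu = 0.000000, Gamma_uuv = 0.041137, Gamma_uvv = 0.628982, Gamma_vuu = 0.000000, Gamma_vuv = 0.175822, Gamma_vvv = 2.688312; k2 = (1.490671, 0.089371, -0.015985, -0.068319)
  k3: at (u, v) = (0.060473, 1.039332), (du/dtau, dv/dtau) = (1.490869, 0.090002); Gamma_uuu = 0.000000, Gamma_uuv = 0.041221, Gamma_uvv = 0.629749, Gamma_vuu = 0.000000, Gamma_vuv = 0.176023, Gamma_vvv = 2.689150; k3 = (1.490869, 0.090002, -0.016163, -0.069021)
  k4: at (u, v) = (0.172303, 1.046130), (du/dtau, dv/dtau) = (1.489643, 0.084773); Gamma_uuu = 0.000000, Gamma_uuv = 0.038436, Gamma_uvv = 0.594910, Gamma_vuu = 0.000000, Gamma_vuv = 0.169844, Gamma_vvv = 2.628800; k4 = (1.489643, 0.084773, -0.013983, -0.061788)
  Y <- Y + (h/6)(k1 + 2k2 + 2k3 + k4): u = 0.1723, v = 1.0461, du/dtau = 1.4896, dv/dtau = 0.0848

Answer: u = 0.1723, v = 1.0461, du/dtau = 1.4896, dv/dtau = 0.0848


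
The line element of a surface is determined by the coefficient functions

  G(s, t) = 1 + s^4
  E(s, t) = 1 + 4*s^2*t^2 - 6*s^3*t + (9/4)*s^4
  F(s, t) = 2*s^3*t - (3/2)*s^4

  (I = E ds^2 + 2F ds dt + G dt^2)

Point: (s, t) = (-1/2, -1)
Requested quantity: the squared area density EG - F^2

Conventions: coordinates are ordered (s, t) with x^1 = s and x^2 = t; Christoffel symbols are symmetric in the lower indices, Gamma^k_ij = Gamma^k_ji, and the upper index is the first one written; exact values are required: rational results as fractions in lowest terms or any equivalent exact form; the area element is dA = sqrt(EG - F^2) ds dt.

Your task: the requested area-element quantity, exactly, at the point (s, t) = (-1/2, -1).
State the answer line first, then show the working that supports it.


Answer: EG - F^2 = 93/64

E = 89/64, F = 5/32, G = 17/16; EG - F^2 = 93/64


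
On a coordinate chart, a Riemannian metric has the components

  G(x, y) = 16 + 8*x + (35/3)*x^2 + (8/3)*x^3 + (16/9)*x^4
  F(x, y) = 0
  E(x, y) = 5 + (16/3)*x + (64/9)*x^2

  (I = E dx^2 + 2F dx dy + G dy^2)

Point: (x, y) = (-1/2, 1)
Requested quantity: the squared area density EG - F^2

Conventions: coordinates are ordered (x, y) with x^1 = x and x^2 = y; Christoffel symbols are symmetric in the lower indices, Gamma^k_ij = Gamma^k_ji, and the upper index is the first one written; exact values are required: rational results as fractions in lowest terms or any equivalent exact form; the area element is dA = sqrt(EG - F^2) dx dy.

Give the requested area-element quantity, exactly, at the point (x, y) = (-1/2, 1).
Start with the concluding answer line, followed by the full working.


Answer: EG - F^2 = 19573/324

E = 37/9, F = 0, G = 529/36; EG - F^2 = 19573/324


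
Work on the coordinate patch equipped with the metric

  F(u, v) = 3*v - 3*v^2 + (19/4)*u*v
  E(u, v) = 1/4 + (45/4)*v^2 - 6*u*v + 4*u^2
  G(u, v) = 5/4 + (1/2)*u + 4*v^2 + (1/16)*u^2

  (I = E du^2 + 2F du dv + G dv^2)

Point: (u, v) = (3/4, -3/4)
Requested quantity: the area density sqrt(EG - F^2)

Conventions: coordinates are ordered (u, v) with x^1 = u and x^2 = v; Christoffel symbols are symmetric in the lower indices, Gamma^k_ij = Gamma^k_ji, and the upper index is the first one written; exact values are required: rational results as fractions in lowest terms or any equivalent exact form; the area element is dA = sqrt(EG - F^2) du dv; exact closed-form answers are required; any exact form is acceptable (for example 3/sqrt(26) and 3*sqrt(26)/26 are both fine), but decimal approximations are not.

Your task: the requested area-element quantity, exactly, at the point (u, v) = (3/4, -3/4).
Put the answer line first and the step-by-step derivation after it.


Answer: sqrt(EG - F^2) = sqrt(66065)/128

E = 781/64, F = -423/64, G = 1001/256; EG - F^2 = 66065/16384


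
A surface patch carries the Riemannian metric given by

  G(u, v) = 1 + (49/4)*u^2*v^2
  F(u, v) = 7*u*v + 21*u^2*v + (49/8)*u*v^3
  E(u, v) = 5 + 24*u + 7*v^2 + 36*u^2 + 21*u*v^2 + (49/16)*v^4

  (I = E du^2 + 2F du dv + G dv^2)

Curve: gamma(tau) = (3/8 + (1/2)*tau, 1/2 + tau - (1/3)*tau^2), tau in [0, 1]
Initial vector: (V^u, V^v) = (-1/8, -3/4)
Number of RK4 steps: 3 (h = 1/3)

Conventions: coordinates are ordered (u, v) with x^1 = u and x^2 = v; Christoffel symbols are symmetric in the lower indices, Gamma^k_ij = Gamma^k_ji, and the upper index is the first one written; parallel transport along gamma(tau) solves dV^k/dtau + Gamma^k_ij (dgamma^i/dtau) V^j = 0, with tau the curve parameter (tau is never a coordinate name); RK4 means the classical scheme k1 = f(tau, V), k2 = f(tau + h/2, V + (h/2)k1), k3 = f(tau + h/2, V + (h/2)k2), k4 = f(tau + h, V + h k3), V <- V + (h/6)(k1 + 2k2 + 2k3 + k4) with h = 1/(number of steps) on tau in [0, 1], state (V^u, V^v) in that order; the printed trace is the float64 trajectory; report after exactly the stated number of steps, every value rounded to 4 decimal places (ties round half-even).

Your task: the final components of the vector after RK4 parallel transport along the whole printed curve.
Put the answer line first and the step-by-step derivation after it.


Answer: V^u = 0.1379, V^v = -0.6850

gamma'(tau) = (1/2, 1 - (2/3)*tau); f(tau, V)^k = -Gamma^k_ij(gamma(tau)) gamma'^i(tau) V^j; h = 1/3; intermediate values shown to 6 dp
curve data and Christoffel symbols at the stage parameters:
  tau = 0.000000: gamma = (0.375000, 0.500000), gamma' = (0.500000, 1.000000); Gamma_uuu = 1.201753, Gamma_uuv = 0.350511, Gamma_uvv = 0.262883, Gamma_vuu = 0.168245, Gamma_vuv = 0.049072, Gamma_vvv = 0.036804
  tau = 0.166667: gamma = (0.458333, 0.657407), gamma' = (0.500000, 0.888889); Gamma_uuu = 1.018691, Gamma_uuv = 0.390655, Gamma_uvv = 0.272358, Gamma_vuu = 0.195103, Gamma_vuv = 0.074820, Gamma_vvv = 0.052163
  tau = 0.333333: gamma = (0.541667, 0.796296), gamma' = (0.500000, 0.777778); Gamma_uuu = 0.872695, Gamma_uuv = 0.405372, Gamma_uvv = 0.275747, Gamma_vuu = 0.207159, Gamma_vuv = 0.096227, Gamma_vvv = 0.065457
  tau = 0.500000: gamma = (0.625000, 0.916667), gamma' = (0.500000, 0.666667); Gamma_uuu = 0.757973, Gamma_uuv = 0.405305, Gamma_uvv = 0.276344, Gamma_vuu = 0.210497, Gamma_vuv = 0.112558, Gamma_vvv = 0.076744
  tau = 0.666667: gamma = (0.708333, 1.018519), gamma' = (0.500000, 0.555556); Gamma_uuu = 0.668156, Gamma_uuv = 0.396975, Gamma_uvv = 0.276078, Gamma_vuu = 0.209183, Gamma_vuv = 0.124283, Gamma_vvv = 0.086433
  tau = 0.833333: gamma = (0.791667, 1.101852), gamma' = (0.500000, 0.444444); Gamma_uuu = 0.597751, Gamma_uuv = 0.384203, Gamma_uvv = 0.276045, Gamma_vuu = 0.205638, Gamma_vuv = 0.132173, Gamma_vvv = 0.094965
  tau = 1.000000: gamma = (0.875000, 1.166667), gamma' = (0.500000, 0.333333); Gamma_uuu = 0.542441, Gamma_uuv = 0.369161, Gamma_uvv = 0.276871, Gamma_vuu = 0.201215, Gamma_vuv = 0.136938, Gamma_vvv = 0.102704
step 0: V^u = -0.1250, V^v = -0.7500
step 1: k1 = (0.447528, 0.062654), k2 = (0.366683, 0.070228), k3 = (0.377673, 0.072333), k4 = (0.302140, 0.071721); V <- V + (h/6)(k1 + 2k2 + 2k3 + k4): V^u = -0.0006, V^v = -0.7267
step 2: k1 = (0.303631, 0.072075), k2 = (0.244064, 0.067779), k3 = (0.250786, 0.069646), k4 = (0.201524, 0.063092); V <- V + (h/6)(k1 + 2k2 + 2k3 + k4): V^u = 0.0824, V^v = -0.7039
step 3: k1 = (0.201981, 0.063235), k2 = (0.163758, 0.056336), k3 = (0.167112, 0.057490), k4 = (0.135136, 0.050128); V <- V + (h/6)(k1 + 2k2 + 2k3 + k4): V^u = 0.1379, V^v = -0.6850


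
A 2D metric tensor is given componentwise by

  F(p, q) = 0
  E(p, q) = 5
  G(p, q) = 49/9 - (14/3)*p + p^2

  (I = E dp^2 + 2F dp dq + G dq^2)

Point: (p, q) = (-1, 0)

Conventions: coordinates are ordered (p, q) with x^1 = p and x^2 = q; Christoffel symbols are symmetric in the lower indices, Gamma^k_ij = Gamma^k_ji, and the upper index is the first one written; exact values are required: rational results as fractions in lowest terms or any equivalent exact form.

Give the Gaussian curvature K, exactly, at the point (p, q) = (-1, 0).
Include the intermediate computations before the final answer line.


E = 5, F = 0, G = 100/9, EG - F^2 = 500/9 at the point
E_p = 0, E_q = 0, F_p = 0, F_q = 0, G_p = -20/3, G_q = 0
E_qq = 0, F_pq = 0, G_pp = 2
The intrinsic route: Brioschi's K = (det M1 - det M2)/(EG - F^2)^2.
M1 = [[-E_qq/2 + F_pq - G_pp/2, E_p/2, F_p - E_q/2], [F_q - G_p/2, E, F], [G_q/2, F, G]] = [[-1, 0, 0], [10/3, 5, 0], [0, 0, 100/9]]; det M1 = -500/9
M2 = [[0, E_q/2, G_p/2], [E_q/2, E, F], [G_p/2, F, G]] = [[0, 0, -10/3], [0, 5, 0], [-10/3, 0, 100/9]]; det M2 = -500/9
det M1 - det M2 = 0; K = 0 / (500/9)^2 = 0

Answer: K = 0


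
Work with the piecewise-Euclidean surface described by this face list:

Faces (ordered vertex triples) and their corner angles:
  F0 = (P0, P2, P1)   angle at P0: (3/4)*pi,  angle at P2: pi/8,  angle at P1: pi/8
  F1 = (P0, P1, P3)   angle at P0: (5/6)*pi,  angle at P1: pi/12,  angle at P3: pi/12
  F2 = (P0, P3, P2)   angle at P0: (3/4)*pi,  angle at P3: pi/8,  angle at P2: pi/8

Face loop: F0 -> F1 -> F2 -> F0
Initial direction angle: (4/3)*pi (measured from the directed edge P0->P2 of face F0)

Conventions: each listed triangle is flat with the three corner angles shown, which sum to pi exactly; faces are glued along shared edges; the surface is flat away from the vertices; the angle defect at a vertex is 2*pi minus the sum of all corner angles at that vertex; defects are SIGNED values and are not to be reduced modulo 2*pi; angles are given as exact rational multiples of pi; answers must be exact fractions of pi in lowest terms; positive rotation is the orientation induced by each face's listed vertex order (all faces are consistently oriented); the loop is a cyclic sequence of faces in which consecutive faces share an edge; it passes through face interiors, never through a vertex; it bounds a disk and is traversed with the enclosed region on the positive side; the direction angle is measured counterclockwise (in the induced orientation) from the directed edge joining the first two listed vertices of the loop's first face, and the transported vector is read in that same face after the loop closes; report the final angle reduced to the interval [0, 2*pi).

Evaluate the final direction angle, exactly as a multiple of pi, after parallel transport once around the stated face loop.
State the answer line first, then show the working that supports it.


Answer: final direction angle = pi

enclosed vertex P0: corner angles sum to (7/3)*pi, defect = 2*pi - (7/3)*pi = -pi/3
the rotation equals the total enclosed defect, so the final angle is initial + defects (mod 2*pi)
final angle = (4/3)*pi - pi/3 = pi (mod 2*pi)


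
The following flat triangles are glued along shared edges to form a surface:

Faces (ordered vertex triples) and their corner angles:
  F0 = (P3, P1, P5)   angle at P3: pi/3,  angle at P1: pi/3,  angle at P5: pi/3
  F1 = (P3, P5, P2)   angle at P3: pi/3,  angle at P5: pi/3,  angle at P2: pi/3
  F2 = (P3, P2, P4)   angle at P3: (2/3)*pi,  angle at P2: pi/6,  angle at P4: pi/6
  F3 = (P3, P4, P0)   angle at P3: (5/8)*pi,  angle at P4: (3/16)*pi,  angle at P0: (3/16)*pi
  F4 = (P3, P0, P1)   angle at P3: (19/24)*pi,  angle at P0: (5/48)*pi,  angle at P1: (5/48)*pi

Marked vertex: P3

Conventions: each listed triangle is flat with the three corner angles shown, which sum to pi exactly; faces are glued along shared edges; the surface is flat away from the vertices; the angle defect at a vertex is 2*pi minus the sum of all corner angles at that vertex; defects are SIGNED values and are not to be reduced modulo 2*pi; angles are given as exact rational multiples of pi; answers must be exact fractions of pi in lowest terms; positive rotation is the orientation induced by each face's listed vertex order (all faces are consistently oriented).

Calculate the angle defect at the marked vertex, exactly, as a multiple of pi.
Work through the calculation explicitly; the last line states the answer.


Sum of corner angles at P3: (11/4)*pi
defect = 2*pi - (11/4)*pi

Answer: defect(P3) = (-3/4)*pi


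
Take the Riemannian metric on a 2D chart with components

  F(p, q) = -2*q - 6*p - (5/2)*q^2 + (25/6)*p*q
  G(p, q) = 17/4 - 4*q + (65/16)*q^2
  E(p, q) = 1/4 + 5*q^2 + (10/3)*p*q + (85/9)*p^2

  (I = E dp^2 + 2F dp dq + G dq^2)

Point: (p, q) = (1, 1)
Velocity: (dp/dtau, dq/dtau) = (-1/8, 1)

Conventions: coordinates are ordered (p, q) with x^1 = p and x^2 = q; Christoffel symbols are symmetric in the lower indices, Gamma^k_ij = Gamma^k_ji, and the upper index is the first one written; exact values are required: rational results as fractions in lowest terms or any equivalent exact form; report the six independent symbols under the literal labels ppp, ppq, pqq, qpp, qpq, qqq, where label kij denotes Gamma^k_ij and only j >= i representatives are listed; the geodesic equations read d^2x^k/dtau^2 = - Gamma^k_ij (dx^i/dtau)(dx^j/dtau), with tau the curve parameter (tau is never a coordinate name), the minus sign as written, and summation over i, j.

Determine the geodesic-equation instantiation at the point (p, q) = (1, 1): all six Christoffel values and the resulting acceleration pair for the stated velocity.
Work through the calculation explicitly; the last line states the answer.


E = 649/36, F = -19/3, G = 69/16 at the point
E_p = 200/9, E_q = 40/3, F_p = -11/6, F_q = -17/6, G_p = 0, G_q = 33/8
EG - F^2 = 21677/576;  g^inv = (576/21677) * [[69/16, 19/3], [19/3, 649/36]]
first-kind symbols [ij,l] = (1/2)(d_i g_jl + d_j g_il - d_l g_ij): [pp,p] = E_p/2 = 100/9, [pp,q] = F_p - E_q/2 = -17/2, [pq,p] = E_q/2 = 20/3, [pq,q] = G_p/2 = 0, [qq,p] = F_q - G_p/2 = -17/6, [qq,q] = G_q/2 = 33/16
Gamma^p_ij = (G*[ij,p] - F*[ij,q])/(EG - F^2), Gamma^q_ij = (E*[ij,q] - F*[ij,p])/(EG - F^2)
Gamma_ppp = -3408/21677, Gamma_ppq = 16560/21677, Gamma_pqq = 486/21677, Gamma_qpp = -143192/65031, Gamma_qpq = 24320/21677, Gamma_qqq = 11081/21677
d^2p/dtau^2 = -(Gamma_ppp*(-1/8)^2 + 2*Gamma_ppq*(-1/8)*(1) + Gamma_pqq*(1)^2) = 14829/86708
d^2q/dtau^2 = -(Gamma_qpp*(-1/8)^2 + 2*Gamma_qpq*(-1/8)*(1) + Gamma_qqq*(1)^2) = -102125/520248

Answer: Gamma_ppp = -3408/21677, Gamma_ppq = 16560/21677, Gamma_pqq = 486/21677, Gamma_qpp = -143192/65031, Gamma_qpq = 24320/21677, Gamma_qqq = 11081/21677; accelerations (d^2p/dtau^2, d^2q/dtau^2) = (14829/86708, -102125/520248)


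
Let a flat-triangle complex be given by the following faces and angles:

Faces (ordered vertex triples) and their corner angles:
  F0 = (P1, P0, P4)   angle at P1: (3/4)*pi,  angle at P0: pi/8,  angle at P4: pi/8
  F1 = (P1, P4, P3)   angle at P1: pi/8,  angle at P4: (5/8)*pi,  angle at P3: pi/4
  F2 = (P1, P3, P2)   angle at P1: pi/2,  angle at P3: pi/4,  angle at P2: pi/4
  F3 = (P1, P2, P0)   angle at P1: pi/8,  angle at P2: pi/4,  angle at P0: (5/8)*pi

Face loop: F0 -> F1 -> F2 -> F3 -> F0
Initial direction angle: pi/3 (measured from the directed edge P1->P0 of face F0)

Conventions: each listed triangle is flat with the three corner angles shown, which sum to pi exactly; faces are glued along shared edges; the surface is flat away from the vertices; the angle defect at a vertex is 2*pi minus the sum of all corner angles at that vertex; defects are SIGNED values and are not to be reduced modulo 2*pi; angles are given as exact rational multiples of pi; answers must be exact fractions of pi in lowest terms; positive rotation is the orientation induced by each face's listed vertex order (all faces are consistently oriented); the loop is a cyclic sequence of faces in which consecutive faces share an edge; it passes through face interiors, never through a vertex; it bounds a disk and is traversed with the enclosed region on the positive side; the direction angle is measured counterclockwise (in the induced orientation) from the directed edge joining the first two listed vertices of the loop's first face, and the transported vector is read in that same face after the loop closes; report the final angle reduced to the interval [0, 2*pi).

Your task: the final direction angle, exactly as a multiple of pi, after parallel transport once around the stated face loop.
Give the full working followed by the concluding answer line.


enclosed vertex P1: corner angles sum to (3/2)*pi, defect = 2*pi - (3/2)*pi = pi/2
holonomy = initial angle + sum of enclosed defects (mod 2*pi), positive in the induced orientation
final angle = pi/3 + pi/2 = (5/6)*pi (mod 2*pi)

Answer: final direction angle = (5/6)*pi


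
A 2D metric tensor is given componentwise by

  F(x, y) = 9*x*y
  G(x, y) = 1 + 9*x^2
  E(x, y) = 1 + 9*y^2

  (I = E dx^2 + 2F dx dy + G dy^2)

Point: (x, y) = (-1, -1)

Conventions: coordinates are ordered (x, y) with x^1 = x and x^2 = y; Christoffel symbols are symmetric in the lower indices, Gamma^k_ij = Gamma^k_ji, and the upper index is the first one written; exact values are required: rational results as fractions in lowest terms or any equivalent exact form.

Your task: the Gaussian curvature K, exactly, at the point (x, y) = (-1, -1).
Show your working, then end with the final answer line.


E = 10, F = 9, G = 10, EG - F^2 = 19 at the point
E_x = 0, E_y = -18, F_x = -9, F_y = -9, G_x = -18, G_y = 0
E_yy = 18, F_xy = 9, G_xx = 18
Apply the Brioschi formula K = (det M1 - det M2)/(EG - F^2)^2 over the derivative matrices of E, F, G.
M1 = [[-E_yy/2 + F_xy - G_xx/2, E_x/2, F_x - E_y/2], [F_y - G_x/2, E, F], [G_y/2, F, G]] = [[-9, 0, 0], [0, 10, 9], [0, 9, 10]]; det M1 = -171
M2 = [[0, E_y/2, G_x/2], [E_y/2, E, F], [G_x/2, F, G]] = [[0, -9, -9], [-9, 10, 9], [-9, 9, 10]]; det M2 = -162
det M1 - det M2 = -9; K = -9 / (19)^2 = -9/361

Answer: K = -9/361


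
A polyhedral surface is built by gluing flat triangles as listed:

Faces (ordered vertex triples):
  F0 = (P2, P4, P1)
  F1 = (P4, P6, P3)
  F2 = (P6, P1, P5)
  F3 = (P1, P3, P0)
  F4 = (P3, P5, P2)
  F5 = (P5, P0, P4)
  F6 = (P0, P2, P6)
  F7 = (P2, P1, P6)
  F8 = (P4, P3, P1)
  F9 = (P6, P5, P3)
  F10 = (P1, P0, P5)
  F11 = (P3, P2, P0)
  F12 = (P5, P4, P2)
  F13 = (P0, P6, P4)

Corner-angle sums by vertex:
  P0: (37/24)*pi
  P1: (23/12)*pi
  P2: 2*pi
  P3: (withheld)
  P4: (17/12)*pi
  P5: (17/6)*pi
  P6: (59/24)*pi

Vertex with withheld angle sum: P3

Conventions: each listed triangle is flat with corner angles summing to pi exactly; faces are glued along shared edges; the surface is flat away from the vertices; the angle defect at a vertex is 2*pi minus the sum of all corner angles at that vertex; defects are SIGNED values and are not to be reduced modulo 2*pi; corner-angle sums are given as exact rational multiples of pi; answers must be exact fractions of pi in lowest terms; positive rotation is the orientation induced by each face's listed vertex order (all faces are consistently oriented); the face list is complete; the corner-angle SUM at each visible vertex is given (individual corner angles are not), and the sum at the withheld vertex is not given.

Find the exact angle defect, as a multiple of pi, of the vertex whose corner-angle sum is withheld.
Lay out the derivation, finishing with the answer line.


V = 7, E = 21, F = 14; chi = V - E + F = 0
Gauss-Bonnet: total defect = 2*pi*chi = 0; visible defects sum to -pi/6

Answer: defect(P3) = pi/6


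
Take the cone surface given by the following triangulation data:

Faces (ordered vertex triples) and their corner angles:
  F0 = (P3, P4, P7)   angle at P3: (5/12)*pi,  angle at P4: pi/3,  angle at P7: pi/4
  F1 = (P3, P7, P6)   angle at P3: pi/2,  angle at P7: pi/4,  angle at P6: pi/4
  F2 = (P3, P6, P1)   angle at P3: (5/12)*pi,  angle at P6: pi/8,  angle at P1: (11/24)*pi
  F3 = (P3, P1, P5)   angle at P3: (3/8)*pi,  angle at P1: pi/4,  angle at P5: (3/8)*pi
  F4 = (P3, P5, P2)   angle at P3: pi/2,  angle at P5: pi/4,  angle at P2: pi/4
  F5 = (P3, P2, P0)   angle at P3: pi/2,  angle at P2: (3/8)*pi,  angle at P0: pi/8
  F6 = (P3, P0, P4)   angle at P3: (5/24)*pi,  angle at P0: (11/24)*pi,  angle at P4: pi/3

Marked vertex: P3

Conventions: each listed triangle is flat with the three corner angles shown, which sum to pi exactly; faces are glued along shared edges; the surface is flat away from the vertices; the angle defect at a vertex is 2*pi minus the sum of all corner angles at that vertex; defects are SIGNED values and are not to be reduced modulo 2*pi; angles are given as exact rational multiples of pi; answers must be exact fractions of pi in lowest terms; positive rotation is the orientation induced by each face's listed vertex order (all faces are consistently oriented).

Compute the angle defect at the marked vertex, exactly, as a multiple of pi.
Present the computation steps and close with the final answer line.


Sum of corner angles at P3: (35/12)*pi
defect = 2*pi - (35/12)*pi

Answer: defect(P3) = (-11/12)*pi


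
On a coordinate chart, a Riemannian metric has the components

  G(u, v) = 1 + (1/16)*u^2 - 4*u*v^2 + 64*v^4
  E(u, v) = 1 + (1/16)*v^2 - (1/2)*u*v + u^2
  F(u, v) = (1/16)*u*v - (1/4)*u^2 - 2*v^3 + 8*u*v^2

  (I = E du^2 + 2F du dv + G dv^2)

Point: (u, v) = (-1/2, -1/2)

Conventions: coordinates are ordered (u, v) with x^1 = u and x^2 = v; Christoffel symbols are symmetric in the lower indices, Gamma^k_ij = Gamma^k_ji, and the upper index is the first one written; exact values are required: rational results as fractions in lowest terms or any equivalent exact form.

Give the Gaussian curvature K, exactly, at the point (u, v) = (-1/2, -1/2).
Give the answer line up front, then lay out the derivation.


Answer: K = -8256/32761

E = 73/64, F = -51/64, G = 353/64, EG - F^2 = 181/32 at the point
E_u = -3/4, E_v = 3/16, F_u = 71/32, F_v = 79/32, G_u = -17/16, G_v = -34
E_vv = 1/8, F_uv = -127/16, G_uu = 1/8
Brioschi: K = (det M1 - det M2) / (EG - F^2)^2 with the standard first/second-derivative matrices M1, M2.
M1 = [[-E_vv/2 + F_uv - G_uu/2, E_u/2, F_u - E_v/2], [F_v - G_u/2, E, F], [G_v/2, F, G]] = [[-129/16, -3/8, 17/8], [3, 73/64, -51/64], [-17, -51/64, 353/64]]; det M1 = -4277/512
M2 = [[0, E_v/2, G_u/2], [E_v/2, E, F], [G_u/2, F, G]] = [[0, 3/32, -17/32], [3/32, 73/64, -51/64], [-17/32, -51/64, 353/64]]; det M2 = -149/512
det M1 - det M2 = -129/16; K = -129/16 / (181/32)^2 = -8256/32761


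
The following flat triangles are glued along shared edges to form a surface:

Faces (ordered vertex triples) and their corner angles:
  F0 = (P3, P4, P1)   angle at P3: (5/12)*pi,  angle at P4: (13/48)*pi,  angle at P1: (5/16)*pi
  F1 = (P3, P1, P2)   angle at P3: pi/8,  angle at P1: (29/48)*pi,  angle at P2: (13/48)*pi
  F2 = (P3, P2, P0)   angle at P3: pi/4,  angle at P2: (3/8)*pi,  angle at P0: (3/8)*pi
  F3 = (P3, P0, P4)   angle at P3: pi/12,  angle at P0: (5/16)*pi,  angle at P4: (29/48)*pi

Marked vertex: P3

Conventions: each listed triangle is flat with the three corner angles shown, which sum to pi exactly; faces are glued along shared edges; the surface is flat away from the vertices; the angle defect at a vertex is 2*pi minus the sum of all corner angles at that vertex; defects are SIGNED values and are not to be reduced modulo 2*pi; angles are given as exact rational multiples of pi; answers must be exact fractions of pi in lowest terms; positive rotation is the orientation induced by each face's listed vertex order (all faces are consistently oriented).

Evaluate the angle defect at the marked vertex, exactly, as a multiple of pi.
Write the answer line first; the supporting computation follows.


Answer: defect(P3) = (9/8)*pi

Sum of corner angles at P3: (7/8)*pi
defect = 2*pi - (7/8)*pi


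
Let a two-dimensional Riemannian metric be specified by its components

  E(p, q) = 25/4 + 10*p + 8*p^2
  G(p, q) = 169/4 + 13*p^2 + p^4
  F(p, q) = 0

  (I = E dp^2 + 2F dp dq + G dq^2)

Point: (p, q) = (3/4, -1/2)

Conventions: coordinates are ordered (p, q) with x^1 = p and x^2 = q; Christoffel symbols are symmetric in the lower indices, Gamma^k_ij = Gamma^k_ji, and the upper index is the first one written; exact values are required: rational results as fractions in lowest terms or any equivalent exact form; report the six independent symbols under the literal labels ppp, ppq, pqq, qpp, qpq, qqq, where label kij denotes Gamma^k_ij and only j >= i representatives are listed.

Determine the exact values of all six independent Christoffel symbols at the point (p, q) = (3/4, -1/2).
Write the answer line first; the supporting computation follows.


Answer: Gamma_ppp = 44/73, Gamma_ppq = 0, Gamma_pqq = -339/584, Gamma_qpp = 0, Gamma_qpq = 24/113, Gamma_qqq = 0

E = 73/4, F = 0, G = 12769/256 at the point
E_p = 22, E_q = 0, F_p = 0, F_q = 0, G_p = 339/16, G_q = 0
EG - F^2 = 932137/1024;  g^inv = (1024/932137) * [[12769/256, 0], [0, 73/4]]
first-kind symbols [ij,l] = (1/2)(d_i g_jl + d_j g_il - d_l g_ij): [pp,p] = E_p/2 = 11, [pp,q] = F_p - E_q/2 = 0, [pq,p] = E_q/2 = 0, [pq,q] = G_p/2 = 339/32, [qq,p] = F_q - G_p/2 = -339/32, [qq,q] = G_q/2 = 0
Gamma^p_ij = (G*[ij,p] - F*[ij,q])/(EG - F^2), Gamma^q_ij = (E*[ij,q] - F*[ij,p])/(EG - F^2)


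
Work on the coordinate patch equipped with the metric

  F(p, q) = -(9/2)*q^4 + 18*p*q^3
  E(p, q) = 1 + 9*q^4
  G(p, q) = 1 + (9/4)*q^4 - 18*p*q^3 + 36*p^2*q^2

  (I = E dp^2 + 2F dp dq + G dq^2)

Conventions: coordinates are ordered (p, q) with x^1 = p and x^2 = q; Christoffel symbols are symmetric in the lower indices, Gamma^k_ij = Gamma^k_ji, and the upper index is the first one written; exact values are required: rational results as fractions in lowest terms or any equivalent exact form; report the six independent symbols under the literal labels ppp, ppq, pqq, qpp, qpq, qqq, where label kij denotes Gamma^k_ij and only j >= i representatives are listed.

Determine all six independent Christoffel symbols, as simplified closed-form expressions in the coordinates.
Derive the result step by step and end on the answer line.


E = 1 + 9*q^4; F = -(9/2)*q^4 + 18*p*q^3; G = 1 + (9/4)*q^4 - 18*p*q^3 + 36*p^2*q^2
Gamma^k_ij = (1/2) g^{kl} (d_i g_jl + d_j g_il - d_l g_ij), with g^inv = (1/(EG-F^2)) [[G, -F], [-F, E]]
first partials: E_p = 0, E_q = 36*q^3, F_p = 18*q^3, F_q = -18*q^3 + 54*p*q^2, G_p = -18*q^3 + 72*p*q^2, G_q = 9*q^3 - 54*p*q^2 + 72*p^2*q
D = EG - F^2 = 1 + (45/4)*q^4 - 18*p*q^3 + 36*p^2*q^2
expanded: Gamma^p_pp = (G E_p - 2F F_p + F E_q)/(2D), Gamma^p_pq = (G E_q - F G_p)/(2D), Gamma^p_qq = (2G F_q - G G_p - F G_q)/(2D), Gamma^q_pp = (2E F_p - E E_q - F E_p)/(2D), Gamma^q_pq = (E G_p - F E_q)/(2D), Gamma^q_qq = (E G_q - 2F F_q + F G_p)/(2D); substitute and cancel common factors

Answer: Gamma_ppp = 0, Gamma_ppq = 72*q^3/(144*p^2*q^2 - 72*p*q^3 + 45*q^4 + 4), Gamma_pqq = (72*p*q^2 - 36*q^3)/(144*p^2*q^2 - 72*p*q^3 + 45*q^4 + 4), Gamma_qpp = 0, Gamma_qpq = (144*p*q^2 - 36*q^3)/(144*p^2*q^2 - 72*p*q^3 + 45*q^4 + 4), Gamma_qqq = (144*p^2*q - 108*p*q^2 + 18*q^3)/(144*p^2*q^2 - 72*p*q^3 + 45*q^4 + 4)


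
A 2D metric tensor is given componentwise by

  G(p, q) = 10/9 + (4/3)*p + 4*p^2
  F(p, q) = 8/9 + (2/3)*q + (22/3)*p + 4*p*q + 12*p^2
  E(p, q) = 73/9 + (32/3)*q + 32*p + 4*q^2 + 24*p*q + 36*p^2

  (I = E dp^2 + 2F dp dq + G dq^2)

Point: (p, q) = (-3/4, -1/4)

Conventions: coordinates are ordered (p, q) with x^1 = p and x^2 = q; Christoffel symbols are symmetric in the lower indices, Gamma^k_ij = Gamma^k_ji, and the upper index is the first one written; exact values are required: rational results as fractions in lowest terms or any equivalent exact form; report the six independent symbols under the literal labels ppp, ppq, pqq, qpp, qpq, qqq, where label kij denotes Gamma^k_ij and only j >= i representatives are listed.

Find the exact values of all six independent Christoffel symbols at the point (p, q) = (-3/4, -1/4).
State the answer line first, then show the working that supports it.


Answer: Gamma_ppp = -504/281, Gamma_ppq = -168/281, Gamma_pqq = 0, Gamma_qpp = -252/281, Gamma_qpq = -84/281, Gamma_qqq = 0

E = 58/9, F = 49/18, G = 85/36 at the point
E_p = -28, E_q = -28/3, F_p = -35/3, F_q = -7/3, G_p = -14/3, G_q = 0
EG - F^2 = 281/36;  g^inv = (36/281) * [[85/36, -49/18], [-49/18, 58/9]]
first-kind symbols [ij,l] = (1/2)(d_i g_jl + d_j g_il - d_l g_ij): [pp,p] = E_p/2 = -14, [pp,q] = F_p - E_q/2 = -7, [pq,p] = E_q/2 = -14/3, [pq,q] = G_p/2 = -7/3, [qq,p] = F_q - G_p/2 = 0, [qq,q] = G_q/2 = 0
Gamma^p_ij = (G*[ij,p] - F*[ij,q])/(EG - F^2), Gamma^q_ij = (E*[ij,q] - F*[ij,p])/(EG - F^2)


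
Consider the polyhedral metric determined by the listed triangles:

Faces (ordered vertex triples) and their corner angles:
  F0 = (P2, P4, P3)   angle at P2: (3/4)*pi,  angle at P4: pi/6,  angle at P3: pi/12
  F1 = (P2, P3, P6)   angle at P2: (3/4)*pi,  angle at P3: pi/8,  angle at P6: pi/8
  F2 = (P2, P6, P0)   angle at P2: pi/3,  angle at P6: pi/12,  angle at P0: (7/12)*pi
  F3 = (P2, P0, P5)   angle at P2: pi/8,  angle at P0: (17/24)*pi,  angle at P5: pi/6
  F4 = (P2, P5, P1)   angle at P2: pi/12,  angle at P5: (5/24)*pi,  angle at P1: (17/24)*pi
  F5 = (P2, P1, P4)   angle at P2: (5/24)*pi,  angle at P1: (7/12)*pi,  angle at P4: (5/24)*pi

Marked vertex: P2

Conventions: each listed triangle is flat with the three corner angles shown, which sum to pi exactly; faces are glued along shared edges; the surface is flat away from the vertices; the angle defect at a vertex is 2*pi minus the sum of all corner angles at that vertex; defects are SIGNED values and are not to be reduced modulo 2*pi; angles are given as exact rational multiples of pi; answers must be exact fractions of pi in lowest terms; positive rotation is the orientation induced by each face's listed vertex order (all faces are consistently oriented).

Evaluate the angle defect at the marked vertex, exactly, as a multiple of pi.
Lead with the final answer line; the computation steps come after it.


Answer: defect(P2) = -pi/4

Sum of corner angles at P2: (9/4)*pi
defect = 2*pi - (9/4)*pi


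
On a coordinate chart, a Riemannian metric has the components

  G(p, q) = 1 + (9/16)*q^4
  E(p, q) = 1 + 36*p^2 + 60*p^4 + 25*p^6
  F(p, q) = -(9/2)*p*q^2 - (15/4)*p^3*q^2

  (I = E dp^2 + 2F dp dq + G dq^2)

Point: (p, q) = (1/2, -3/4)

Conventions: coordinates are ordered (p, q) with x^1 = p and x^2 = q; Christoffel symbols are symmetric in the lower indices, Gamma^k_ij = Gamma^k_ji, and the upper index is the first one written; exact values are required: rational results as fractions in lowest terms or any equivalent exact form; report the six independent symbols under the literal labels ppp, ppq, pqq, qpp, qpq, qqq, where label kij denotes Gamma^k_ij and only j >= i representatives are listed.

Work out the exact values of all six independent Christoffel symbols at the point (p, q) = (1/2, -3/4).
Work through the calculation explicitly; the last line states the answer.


E = 905/64, F = -783/512, G = 4825/4096 at the point
E_p = 1131/16, E_q = 0, F_p = -1053/256, F_q = 261/64, G_p = 0, G_q = -243/256
EG - F^2 = 58649/4096;  g^inv = (4096/58649) * [[4825/4096, 783/512], [783/512, 905/64]]
first-kind symbols [ij,l] = (1/2)(d_i g_jl + d_j g_il - d_l g_ij): [pp,p] = E_p/2 = 1131/32, [pp,q] = F_p - E_q/2 = -1053/256, [pq,p] = E_q/2 = 0, [pq,q] = G_p/2 = 0, [qq,p] = F_q - G_p/2 = 261/64, [qq,q] = G_q/2 = -243/512
Gamma^p_ij = (G*[ij,p] - F*[ij,q])/(EG - F^2), Gamma^q_ij = (E*[ij,q] - F*[ij,p])/(EG - F^2)

Answer: Gamma_ppp = 144768/58649, Gamma_ppq = 0, Gamma_pqq = 16704/58649, Gamma_qpp = -16848/58649, Gamma_qpq = 0, Gamma_qqq = -1944/58649


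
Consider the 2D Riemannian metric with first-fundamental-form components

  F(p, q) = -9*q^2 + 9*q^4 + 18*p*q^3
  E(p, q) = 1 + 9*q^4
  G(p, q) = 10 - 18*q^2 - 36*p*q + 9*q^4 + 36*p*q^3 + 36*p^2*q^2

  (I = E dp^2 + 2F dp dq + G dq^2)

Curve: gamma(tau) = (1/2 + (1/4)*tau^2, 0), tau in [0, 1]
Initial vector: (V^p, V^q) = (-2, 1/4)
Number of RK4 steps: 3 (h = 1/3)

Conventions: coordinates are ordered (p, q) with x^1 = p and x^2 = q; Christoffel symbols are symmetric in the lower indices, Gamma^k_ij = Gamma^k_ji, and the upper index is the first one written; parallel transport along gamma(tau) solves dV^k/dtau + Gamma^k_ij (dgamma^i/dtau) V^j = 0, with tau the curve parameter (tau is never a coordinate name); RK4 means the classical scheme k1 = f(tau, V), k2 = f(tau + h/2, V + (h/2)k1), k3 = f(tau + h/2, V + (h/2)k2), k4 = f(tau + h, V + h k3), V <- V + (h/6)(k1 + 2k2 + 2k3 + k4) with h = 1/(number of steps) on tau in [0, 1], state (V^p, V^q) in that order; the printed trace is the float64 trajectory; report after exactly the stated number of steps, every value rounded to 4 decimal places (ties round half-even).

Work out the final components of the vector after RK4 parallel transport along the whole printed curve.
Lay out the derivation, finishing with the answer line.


gamma'(tau) = ((1/2)*tau, 0); f(tau, V)^k = -Gamma^k_ij(gamma(tau)) gamma'^i(tau) V^j; h = 1/3; intermediate values shown to 6 dp
curve data and Christoffel symbols at the stage parameters:
  tau = 0.000000: gamma = (0.500000, 0.000000), gamma' = (0.000000, 0.000000); Gamma_ppp = 0.000000, Gamma_ppq = 0.000000, Gamma_pqq = 0.000000, Gamma_qpp = 0.000000, Gamma_qpq = 0.000000, Gamma_qqq = -0.900000
  tau = 0.166667: gamma = (0.506944, 0.000000), gamma' = (0.083333, 0.000000); Gamma_ppp = 0.000000, Gamma_ppq = 0.000000, Gamma_pqq = 0.000000, Gamma_qpp = 0.000000, Gamma_qpq = 0.000000, Gamma_qqq = -0.912500
  tau = 0.333333: gamma = (0.527778, 0.000000), gamma' = (0.166667, 0.000000); Gamma_ppp = 0.000000, Gamma_ppq = 0.000000, Gamma_pqq = 0.000000, Gamma_qpp = 0.000000, Gamma_qpq = 0.000000, Gamma_qqq = -0.950000
  tau = 0.500000: gamma = (0.562500, 0.000000), gamma' = (0.250000, 0.000000); Gamma_ppp = 0.000000, Gamma_ppq = 0.000000, Gamma_pqq = 0.000000, Gamma_qpp = 0.000000, Gamma_qpq = 0.000000, Gamma_qqq = -1.012500
  tau = 0.666667: gamma = (0.611111, 0.000000), gamma' = (0.333333, 0.000000); Gamma_ppp = 0.000000, Gamma_ppq = 0.000000, Gamma_pqq = 0.000000, Gamma_qpp = 0.000000, Gamma_qpq = 0.000000, Gamma_qqq = -1.100000
  tau = 0.833333: gamma = (0.673611, 0.000000), gamma' = (0.416667, 0.000000); Gamma_ppp = 0.000000, Gamma_ppq = 0.000000, Gamma_pqq = 0.000000, Gamma_qpp = 0.000000, Gamma_qpq = 0.000000, Gamma_qqq = -1.212500
  tau = 1.000000: gamma = (0.750000, 0.000000), gamma' = (0.500000, 0.000000); Gamma_ppp = 0.000000, Gamma_ppq = 0.000000, Gamma_pqq = 0.000000, Gamma_qpp = 0.000000, Gamma_qpq = 0.000000, Gamma_qqq = -1.350000
step 0: V^p = -2.0000, V^q = 0.2500
step 1: k1 = (0.000000, 0.000000), k2 = (0.000000, 0.000000), k3 = (0.000000, 0.000000), k4 = (0.000000, 0.000000); V <- V + (h/6)(k1 + 2k2 + 2k3 + k4): V^p = -2.0000, V^q = 0.2500
step 2: k1 = (0.000000, 0.000000), k2 = (0.000000, 0.000000), k3 = (0.000000, 0.000000), k4 = (0.000000, 0.000000); V <- V + (h/6)(k1 + 2k2 + 2k3 + k4): V^p = -2.0000, V^q = 0.2500
step 3: k1 = (0.000000, 0.000000), k2 = (0.000000, 0.000000), k3 = (0.000000, 0.000000), k4 = (0.000000, 0.000000); V <- V + (h/6)(k1 + 2k2 + 2k3 + k4): V^p = -2.0000, V^q = 0.2500

Answer: V^p = -2.0000, V^q = 0.2500
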